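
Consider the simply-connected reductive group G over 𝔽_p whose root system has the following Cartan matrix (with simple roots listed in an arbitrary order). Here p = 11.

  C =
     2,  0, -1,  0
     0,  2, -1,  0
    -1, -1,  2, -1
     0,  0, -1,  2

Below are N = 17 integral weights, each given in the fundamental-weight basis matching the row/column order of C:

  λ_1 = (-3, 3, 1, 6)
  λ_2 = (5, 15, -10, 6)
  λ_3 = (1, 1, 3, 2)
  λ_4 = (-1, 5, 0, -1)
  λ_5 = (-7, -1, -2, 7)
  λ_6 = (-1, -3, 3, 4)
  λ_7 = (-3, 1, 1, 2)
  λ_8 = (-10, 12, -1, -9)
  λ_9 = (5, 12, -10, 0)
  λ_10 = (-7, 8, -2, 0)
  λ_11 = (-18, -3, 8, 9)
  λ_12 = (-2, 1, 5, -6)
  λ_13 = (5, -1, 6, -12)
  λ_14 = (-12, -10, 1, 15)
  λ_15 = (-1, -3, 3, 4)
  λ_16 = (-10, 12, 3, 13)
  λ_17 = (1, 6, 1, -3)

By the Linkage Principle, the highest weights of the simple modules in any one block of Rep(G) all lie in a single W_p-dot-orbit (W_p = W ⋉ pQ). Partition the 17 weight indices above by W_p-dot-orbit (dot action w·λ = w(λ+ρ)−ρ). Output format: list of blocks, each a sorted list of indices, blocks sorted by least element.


Type D_4, rank 4, |W|=192; reorder rows/cols to standard.

Alcove-folded reps (p=11, 17 weights, presented ϖ-order):

  [1] (0, 2, 2, 5)
  [2] (2, 2, 0, 3)
  [3] (2, 2, 0, 3)
  [4] (0, 6, 1, 0)
  [5] (0, 6, 1, 0)
  [6] (0, 2, 2, 5)
  [7] (2, 2, 0, 3)
  [8] (2, 2, 0, 3)
  [9] (1, 2, 0, 6)
  [10] (1, 2, 0, 6)
  [11] (1, 2, 0, 6)
  [12] (1, 2, 0, 5)
  [13] (0, 2, 2, 5)
  [14] (0, 2, 2, 5)
  [15] (0, 2, 2, 5)
  [16] (2, 2, 0, 3)
  [17] (2, 7, 0, 2)

6 distinct reps among the 17 weights ⇒ 6 W_11-linkage classes:

[[1, 6, 13, 14, 15], [2, 3, 7, 8, 16], [4, 5], [9, 10, 11], [12], [17]]


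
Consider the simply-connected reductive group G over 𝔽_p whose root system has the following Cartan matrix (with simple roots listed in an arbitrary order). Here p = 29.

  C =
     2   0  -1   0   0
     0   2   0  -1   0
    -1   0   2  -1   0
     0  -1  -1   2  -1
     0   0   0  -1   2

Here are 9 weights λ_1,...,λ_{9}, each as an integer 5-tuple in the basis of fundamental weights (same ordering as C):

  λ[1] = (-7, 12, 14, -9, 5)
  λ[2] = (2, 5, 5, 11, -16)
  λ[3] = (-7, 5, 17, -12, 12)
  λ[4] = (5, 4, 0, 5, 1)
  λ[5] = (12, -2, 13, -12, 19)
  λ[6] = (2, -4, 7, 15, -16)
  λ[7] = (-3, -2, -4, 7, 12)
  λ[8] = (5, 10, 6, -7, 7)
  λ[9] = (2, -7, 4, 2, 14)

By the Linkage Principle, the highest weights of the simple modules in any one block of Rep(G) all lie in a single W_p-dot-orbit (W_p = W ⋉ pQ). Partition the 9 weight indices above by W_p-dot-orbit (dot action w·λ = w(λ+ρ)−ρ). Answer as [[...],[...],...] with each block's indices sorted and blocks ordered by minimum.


Root system D_5: the 5×5 matrix C matches after relabeling.

Folding the 9 weights λ_j+ρ into Ā_29 (reps in the given 5-coord order):

  λ_1+ρ ↦ (6, 5, 1, 6, 2)
  λ_2+ρ ↦ (3, 3, 2, 3, 12)
  λ_3+ρ ↦ (6, 5, 1, 6, 2)
  λ_4+ρ ↦ (6, 5, 1, 6, 2)
  λ_5+ρ ↦ (6, 5, 1, 6, 2)
  λ_6+ρ ↦ (3, 1, 2, 2, 13)
  λ_7+ρ ↦ (3, 1, 2, 2, 13)
  λ_8+ρ ↦ (6, 5, 1, 6, 2)
  λ_9+ρ ↦ (3, 3, 2, 3, 12)

3 distinct reps among the 9 weights ⇒ 3 W_29-linkage classes:

[[1, 3, 4, 5, 8], [2, 9], [6, 7]]


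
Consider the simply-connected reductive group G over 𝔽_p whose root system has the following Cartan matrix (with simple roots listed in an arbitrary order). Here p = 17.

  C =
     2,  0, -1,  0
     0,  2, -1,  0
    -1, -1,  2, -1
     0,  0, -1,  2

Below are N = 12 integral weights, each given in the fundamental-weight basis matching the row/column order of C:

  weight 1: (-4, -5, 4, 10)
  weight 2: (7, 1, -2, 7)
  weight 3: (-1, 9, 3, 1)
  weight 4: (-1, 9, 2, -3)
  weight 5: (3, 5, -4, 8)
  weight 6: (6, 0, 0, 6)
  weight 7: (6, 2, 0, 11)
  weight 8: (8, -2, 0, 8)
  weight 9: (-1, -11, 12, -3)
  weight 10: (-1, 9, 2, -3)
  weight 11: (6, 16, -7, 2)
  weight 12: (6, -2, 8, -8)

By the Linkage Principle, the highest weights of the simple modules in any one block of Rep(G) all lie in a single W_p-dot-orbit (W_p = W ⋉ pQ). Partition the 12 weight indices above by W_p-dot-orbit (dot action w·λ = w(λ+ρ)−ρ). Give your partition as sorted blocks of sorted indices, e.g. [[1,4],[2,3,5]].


Root system D_4: the 4×4 matrix C matches after relabeling.

Alcove-folded reps (p=17, 12 weights, presented ϖ-order):

  1: (1, 2, 2, 9) · 2: (7, 1, 1, 7) · 3: (0, 10, 1, 2) · 4: (0, 10, 1, 2) · 5: (1, 3, 3, 6) · 6: (7, 1, 1, 7) · 7: (1, 3, 3, 6) · 8: (7, 1, 1, 7) · 9: (0, 10, 1, 2) · 10: (0, 10, 1, 2) · 11: (0, 10, 1, 2) · 12: (7, 1, 1, 7)

Partition of {1..12} into 4 W_17-dot-orbits:

[[1], [2, 6, 8, 12], [3, 4, 9, 10, 11], [5, 7]]


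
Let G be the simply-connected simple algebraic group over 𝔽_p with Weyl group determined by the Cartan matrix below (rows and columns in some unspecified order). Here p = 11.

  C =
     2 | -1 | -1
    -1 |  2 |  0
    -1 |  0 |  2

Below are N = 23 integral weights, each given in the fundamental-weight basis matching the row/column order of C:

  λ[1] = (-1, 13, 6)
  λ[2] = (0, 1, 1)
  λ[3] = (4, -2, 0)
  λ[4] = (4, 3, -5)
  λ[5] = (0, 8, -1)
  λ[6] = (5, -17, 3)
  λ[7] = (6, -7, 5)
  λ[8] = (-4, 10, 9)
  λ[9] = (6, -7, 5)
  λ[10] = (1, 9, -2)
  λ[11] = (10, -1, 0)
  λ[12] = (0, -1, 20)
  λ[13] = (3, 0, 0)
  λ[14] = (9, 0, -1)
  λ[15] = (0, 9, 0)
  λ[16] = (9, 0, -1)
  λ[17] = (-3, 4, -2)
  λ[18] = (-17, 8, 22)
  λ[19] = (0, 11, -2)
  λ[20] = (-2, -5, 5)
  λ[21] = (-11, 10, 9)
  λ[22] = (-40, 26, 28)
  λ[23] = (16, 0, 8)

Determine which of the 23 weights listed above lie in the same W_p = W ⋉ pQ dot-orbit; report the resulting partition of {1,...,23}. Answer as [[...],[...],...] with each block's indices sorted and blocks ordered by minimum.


A_3 Cartan matrix, 3 simple roots permuted; ρ=(1,1,1).

λ_j+ρ reflected into Ā_11 (⟨·,θ^∨⟩≤11); 3-tuples as given:

  λ_1+ρ ↦ (3, 1, 0);  λ_2+ρ ↦ (1, 2, 2);  λ_3+ρ ↦ (4, 1, 1);  λ_4+ρ ↦ (1, 4, 4);  λ_5+ρ ↦ (1, 9, 0);  λ_6+ρ ↦ (4, 1, 1);  λ_7+ρ ↦ (1, 4, 4);  λ_8+ρ ↦ (3, 1, 0);  λ_9+ρ ↦ (1, 4, 4);  λ_10+ρ ↦ (1, 9, 0);  λ_11+ρ ↦ (10, 1, 0);  λ_12+ρ ↦ (10, 1, 0);  λ_13+ρ ↦ (4, 1, 1);  λ_14+ρ ↦ (10, 1, 0);  λ_15+ρ ↦ (1, 9, 0);  λ_16+ρ ↦ (10, 1, 0);  λ_17+ρ ↦ (1, 2, 2);  λ_18+ρ ↦ (1, 4, 4);  λ_19+ρ ↦ (1, 9, 0);  λ_20+ρ ↦ (4, 1, 1);  λ_21+ρ ↦ (10, 1, 0);  λ_22+ρ ↦ (4, 1, 1);  λ_23+ρ ↦ (1, 4, 4)

6 distinct reps among the 23 weights ⇒ 6 W_11-linkage classes:

[[1, 8], [2, 17], [3, 6, 13, 20, 22], [4, 7, 9, 18, 23], [5, 10, 15, 19], [11, 12, 14, 16, 21]]


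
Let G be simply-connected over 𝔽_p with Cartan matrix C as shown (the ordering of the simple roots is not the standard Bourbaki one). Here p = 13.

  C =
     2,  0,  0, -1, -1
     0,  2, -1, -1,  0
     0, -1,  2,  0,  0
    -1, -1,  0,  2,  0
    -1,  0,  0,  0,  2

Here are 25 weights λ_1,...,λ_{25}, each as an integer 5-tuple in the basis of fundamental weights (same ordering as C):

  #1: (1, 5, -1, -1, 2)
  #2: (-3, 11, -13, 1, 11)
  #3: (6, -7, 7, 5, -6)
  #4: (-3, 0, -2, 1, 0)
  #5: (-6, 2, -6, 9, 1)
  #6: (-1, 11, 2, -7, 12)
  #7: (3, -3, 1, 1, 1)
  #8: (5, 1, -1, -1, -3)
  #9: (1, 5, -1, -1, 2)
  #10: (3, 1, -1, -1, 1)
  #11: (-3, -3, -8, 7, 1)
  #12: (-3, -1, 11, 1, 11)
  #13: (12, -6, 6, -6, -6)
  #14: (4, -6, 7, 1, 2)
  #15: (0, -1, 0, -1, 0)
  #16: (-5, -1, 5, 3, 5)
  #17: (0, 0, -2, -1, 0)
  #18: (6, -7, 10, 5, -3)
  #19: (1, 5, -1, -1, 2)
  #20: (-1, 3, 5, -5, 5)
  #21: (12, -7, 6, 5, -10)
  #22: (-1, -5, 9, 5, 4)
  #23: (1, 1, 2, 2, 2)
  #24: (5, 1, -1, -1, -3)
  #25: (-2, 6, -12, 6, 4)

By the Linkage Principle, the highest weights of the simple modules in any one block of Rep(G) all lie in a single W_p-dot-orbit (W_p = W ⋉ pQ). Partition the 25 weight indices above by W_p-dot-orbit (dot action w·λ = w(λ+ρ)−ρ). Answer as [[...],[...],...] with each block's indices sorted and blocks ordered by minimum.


A_5 Cartan matrix, 5 simple roots permuted; ρ=(1,1,1,1,1).

Alcove-folded reps (p=13, 25 weights, presented ϖ-order):

  λ_1 → (2, 6, 0, 0, 3)
  λ_2 → (1, 0, 1, 0, 1)
  λ_3 → (2, 6, 0, 0, 3)
  λ_4 → (1, 0, 1, 0, 1)
  λ_5 → (2, 2, 3, 3, 3)
  λ_6 → (4, 0, 6, 0, 2)
  λ_7 → (4, 2, 0, 0, 2)
  λ_8 → (4, 2, 0, 0, 2)
  λ_9 → (2, 6, 0, 0, 3)
  λ_10 → (4, 2, 0, 0, 2)
  λ_11 → (0, 4, 2, 2, 1)
  λ_12 → (1, 0, 1, 0, 1)
  λ_13 → (2, 2, 3, 3, 3)
  λ_14 → (2, 2, 3, 3, 3)
  λ_15 → (1, 0, 1, 0, 1)
  λ_16 → (4, 0, 6, 0, 2)
  λ_17 → (1, 0, 1, 0, 1)
  λ_18 → (2, 6, 0, 0, 3)
  λ_19 → (2, 6, 0, 0, 3)
  λ_20 → (4, 0, 6, 0, 2)
  λ_21 → (4, 0, 6, 0, 2)
  λ_22 → (0, 4, 2, 2, 1)
  λ_23 → (2, 2, 3, 3, 3)
  λ_24 → (4, 2, 0, 0, 2)
  λ_25 → (0, 4, 2, 2, 1)

Linkage partition of the 25 weights (6 classes, p=13):

[[1, 3, 9, 18, 19], [2, 4, 12, 15, 17], [5, 13, 14, 23], [6, 16, 20, 21], [7, 8, 10, 24], [11, 22, 25]]


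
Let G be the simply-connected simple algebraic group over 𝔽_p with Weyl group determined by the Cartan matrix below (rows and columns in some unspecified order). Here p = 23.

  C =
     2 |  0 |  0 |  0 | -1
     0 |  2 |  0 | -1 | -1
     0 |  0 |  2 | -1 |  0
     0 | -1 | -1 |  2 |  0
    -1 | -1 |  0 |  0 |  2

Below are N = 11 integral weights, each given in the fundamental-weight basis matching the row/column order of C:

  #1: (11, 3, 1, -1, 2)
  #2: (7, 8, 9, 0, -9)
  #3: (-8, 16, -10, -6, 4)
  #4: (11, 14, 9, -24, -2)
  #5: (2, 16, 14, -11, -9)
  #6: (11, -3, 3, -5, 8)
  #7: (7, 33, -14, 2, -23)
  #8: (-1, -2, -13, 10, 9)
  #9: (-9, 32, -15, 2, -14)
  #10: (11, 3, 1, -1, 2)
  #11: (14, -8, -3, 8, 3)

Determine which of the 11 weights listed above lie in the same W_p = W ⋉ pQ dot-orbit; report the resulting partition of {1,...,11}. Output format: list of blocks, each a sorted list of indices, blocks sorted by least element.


Dynkin diagram of C (from the 8 off-diagonal −1 entries): A_5.

Ā_23 reps of the 11 weights (A_5, coords as presented):

  1: (12, 4, 2, 0, 3) · 2: (0, 1, 10, 1, 8) · 3: (5, 1, 5, 9, 2) · 4: (0, 1, 10, 1, 8) · 5: (5, 1, 5, 9, 2) · 6: (12, 4, 2, 0, 3) · 7: (0, 1, 10, 1, 8) · 8: (0, 1, 10, 1, 8) · 9: (0, 1, 10, 1, 8) · 10: (12, 4, 2, 0, 3) · 11: (12, 4, 2, 0, 3)

Grouping the 11 weights by Ā_23-representative: 3 linkage classes.

[[1, 6, 10, 11], [2, 4, 7, 8, 9], [3, 5]]


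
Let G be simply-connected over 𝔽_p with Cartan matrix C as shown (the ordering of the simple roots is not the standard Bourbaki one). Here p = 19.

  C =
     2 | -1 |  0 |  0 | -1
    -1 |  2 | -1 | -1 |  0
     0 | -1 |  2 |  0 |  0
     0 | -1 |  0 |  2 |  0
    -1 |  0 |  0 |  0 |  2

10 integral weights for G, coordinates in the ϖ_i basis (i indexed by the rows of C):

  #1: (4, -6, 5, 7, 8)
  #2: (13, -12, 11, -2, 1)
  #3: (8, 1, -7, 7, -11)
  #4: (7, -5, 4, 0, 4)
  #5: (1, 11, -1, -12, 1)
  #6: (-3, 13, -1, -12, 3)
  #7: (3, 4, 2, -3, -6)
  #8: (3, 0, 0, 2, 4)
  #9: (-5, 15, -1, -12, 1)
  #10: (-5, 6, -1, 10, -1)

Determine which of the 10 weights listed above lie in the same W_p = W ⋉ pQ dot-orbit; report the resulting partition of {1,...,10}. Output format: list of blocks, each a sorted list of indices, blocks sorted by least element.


D_5 Cartan matrix, 5 simple roots permuted; ρ=(1,1,1,1,1).

Folding the 10 weights λ_j+ρ into Ā_19 (reps in the given 5-coord order):

  λ_1+ρ ↦ (4, 1, 1, 3, 5);  λ_2+ρ ↦ (2, 1, 0, 11, 2);  λ_3+ρ ↦ (4, 1, 1, 3, 5);  λ_4+ρ ↦ (4, 1, 1, 3, 5);  λ_5+ρ ↦ (2, 1, 0, 11, 2);  λ_6+ρ ↦ (2, 1, 0, 11, 2);  λ_7+ρ ↦ (1, 2, 3, 2, 4);  λ_8+ρ ↦ (4, 1, 1, 3, 5);  λ_9+ρ ↦ (2, 1, 0, 11, 2);  λ_10+ρ ↦ (2, 1, 0, 11, 2)

Grouping the 10 weights by Ā_19-representative: 3 linkage classes.

[[1, 3, 4, 8], [2, 5, 6, 9, 10], [7]]


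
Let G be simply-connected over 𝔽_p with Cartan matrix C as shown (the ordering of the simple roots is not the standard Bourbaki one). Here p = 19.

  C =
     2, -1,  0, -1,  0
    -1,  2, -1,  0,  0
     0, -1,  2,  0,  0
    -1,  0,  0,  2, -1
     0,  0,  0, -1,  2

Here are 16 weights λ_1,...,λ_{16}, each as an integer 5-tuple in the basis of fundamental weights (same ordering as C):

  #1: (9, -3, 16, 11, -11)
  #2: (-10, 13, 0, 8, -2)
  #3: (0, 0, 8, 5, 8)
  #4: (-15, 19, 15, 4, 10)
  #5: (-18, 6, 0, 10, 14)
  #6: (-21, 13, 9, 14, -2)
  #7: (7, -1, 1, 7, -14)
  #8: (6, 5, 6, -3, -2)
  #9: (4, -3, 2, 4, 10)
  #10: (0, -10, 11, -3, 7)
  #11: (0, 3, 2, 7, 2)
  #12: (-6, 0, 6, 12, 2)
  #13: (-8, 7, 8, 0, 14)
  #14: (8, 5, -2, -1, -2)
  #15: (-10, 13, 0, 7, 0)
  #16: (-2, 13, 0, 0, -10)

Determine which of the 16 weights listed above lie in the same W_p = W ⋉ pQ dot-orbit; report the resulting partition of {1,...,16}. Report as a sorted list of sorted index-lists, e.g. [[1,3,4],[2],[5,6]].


A_5 Cartan matrix, 5 simple roots permuted; ρ=(1,1,1,1,1).

W_19-reps of the 16 weights in Ā_19 (same 5-coord order as C):

    1: (1, 1, 2, 6, 2)
    2: (8, 5, 1, 1, 0)
    3: (1, 1, 2, 6, 2)
    4: (3, 0, 2, 5, 8)
    5: (1, 1, 2, 6, 2)
    6: (8, 5, 1, 1, 0)
    7: (3, 0, 2, 5, 8)
    8: (4, 6, 6, 1, 1)
    9: (3, 0, 2, 5, 8)
    10: (1, 1, 2, 6, 2)
    11: (1, 4, 3, 8, 3)
    12: (1, 4, 3, 8, 3)
    13: (1, 1, 2, 6, 2)
    14: (8, 5, 1, 1, 0)
    15: (8, 5, 1, 1, 0)
    16: (8, 5, 1, 1, 0)

These 16 weights hit 5 W_19-dot-orbits; sizes (5, 5, 3, 1, 2):

[[1, 3, 5, 10, 13], [2, 6, 14, 15, 16], [4, 7, 9], [8], [11, 12]]


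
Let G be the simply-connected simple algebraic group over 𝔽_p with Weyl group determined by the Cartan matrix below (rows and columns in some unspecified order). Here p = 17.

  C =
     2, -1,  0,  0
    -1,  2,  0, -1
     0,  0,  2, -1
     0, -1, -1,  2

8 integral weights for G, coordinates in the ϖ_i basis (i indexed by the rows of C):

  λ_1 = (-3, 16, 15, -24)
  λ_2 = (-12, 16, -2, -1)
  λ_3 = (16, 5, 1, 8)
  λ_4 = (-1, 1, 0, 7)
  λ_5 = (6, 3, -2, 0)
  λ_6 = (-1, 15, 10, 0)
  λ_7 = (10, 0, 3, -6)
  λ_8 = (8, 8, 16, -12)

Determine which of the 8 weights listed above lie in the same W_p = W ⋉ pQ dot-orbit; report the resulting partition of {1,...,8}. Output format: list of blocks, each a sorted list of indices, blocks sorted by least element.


Cartan matrix: type A_4 (|W|=120); un-permuting the 4 rows.

λ_j+ρ reflected into Ā_17 (⟨·,θ^∨⟩≤17); 4-tuples as given:

  λ_1+ρ ↦ (0, 2, 1, 8);  λ_2+ρ ↦ (11, 5, 0, 1);  λ_3+ρ ↦ (0, 0, 9, 6);  λ_4+ρ ↦ (0, 2, 1, 8);  λ_5+ρ ↦ (7, 4, 1, 0);  λ_6+ρ ↦ (11, 5, 0, 1);  λ_7+ρ ↦ (7, 4, 1, 0);  λ_8+ρ ↦ (0, 2, 1, 8)

4 distinct reps among the 8 weights ⇒ 4 W_17-linkage classes:

[[1, 4, 8], [2, 6], [3], [5, 7]]


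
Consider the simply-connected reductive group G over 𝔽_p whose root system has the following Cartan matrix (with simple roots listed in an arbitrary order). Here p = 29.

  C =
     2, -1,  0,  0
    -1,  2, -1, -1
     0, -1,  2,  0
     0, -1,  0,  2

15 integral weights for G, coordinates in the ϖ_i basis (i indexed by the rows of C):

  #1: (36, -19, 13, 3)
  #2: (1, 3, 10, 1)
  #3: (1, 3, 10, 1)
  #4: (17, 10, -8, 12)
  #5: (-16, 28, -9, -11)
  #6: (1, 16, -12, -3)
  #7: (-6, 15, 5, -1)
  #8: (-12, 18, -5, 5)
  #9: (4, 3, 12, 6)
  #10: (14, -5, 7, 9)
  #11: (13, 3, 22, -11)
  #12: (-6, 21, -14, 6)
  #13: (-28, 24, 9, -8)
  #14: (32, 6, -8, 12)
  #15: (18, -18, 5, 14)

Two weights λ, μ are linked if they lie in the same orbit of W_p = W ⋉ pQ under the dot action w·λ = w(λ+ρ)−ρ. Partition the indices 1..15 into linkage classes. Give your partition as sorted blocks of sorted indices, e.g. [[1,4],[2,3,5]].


Type D_4, rank 4, |W|=192; reorder rows/cols to standard.

Ā_29 reps of the 15 weights (D_4, coords as presented):

  λ_1+ρ ↦ (11, 4, 4, 6) · λ_2+ρ ↦ (2, 4, 11, 2) · λ_3+ρ ↦ (2, 4, 11, 2) · λ_4+ρ ↦ (5, 7, 6, 0) · λ_5+ρ ↦ (11, 4, 4, 6) · λ_6+ρ ↦ (2, 4, 11, 2) · λ_7+ρ ↦ (5, 7, 6, 0) · λ_8+ρ ↦ (11, 4, 4, 6) · λ_9+ρ ↦ (5, 0, 13, 7) · λ_10+ρ ↦ (11, 4, 4, 6) · λ_11+ρ ↦ (2, 4, 11, 2) · λ_12+ρ ↦ (5, 0, 13, 7) · λ_13+ρ ↦ (18, 1, 1, 2) · λ_14+ρ ↦ (5, 0, 13, 7) · λ_15+ρ ↦ (2, 4, 11, 2)

5 distinct reps among the 15 weights ⇒ 5 W_29-linkage classes:

[[1, 5, 8, 10], [2, 3, 6, 11, 15], [4, 7], [9, 12, 14], [13]]


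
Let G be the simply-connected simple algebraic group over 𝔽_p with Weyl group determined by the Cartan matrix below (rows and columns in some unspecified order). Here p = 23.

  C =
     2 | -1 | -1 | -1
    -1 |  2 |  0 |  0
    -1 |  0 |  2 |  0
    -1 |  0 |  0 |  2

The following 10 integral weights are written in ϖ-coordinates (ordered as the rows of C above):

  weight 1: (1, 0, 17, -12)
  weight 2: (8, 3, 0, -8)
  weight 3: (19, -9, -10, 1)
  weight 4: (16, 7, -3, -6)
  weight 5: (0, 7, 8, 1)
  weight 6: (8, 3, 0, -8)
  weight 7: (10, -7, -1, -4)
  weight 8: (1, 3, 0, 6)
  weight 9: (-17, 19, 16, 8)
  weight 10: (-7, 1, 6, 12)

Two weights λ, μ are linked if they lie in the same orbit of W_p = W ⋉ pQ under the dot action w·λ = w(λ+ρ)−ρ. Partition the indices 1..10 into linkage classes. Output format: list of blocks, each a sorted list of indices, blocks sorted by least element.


Type D_4, rank 4, |W|=192; reorder rows/cols to standard.

Alcove-folded reps (p=23, 10 weights, presented ϖ-order):

  λ_1 → (1, 8, 9, 2)
  λ_2 → (2, 4, 1, 7)
  λ_3 → (1, 8, 9, 2)
  λ_4 → (2, 6, 0, 3)
  λ_5 → (1, 8, 9, 2)
  λ_6 → (2, 4, 1, 7)
  λ_7 → (2, 6, 0, 3)
  λ_8 → (2, 4, 1, 7)
  λ_9 → (2, 4, 1, 7)
  λ_10 → (2, 4, 1, 7)

Partition of {1..10} into 3 W_23-dot-orbits:

[[1, 3, 5], [2, 6, 8, 9, 10], [4, 7]]


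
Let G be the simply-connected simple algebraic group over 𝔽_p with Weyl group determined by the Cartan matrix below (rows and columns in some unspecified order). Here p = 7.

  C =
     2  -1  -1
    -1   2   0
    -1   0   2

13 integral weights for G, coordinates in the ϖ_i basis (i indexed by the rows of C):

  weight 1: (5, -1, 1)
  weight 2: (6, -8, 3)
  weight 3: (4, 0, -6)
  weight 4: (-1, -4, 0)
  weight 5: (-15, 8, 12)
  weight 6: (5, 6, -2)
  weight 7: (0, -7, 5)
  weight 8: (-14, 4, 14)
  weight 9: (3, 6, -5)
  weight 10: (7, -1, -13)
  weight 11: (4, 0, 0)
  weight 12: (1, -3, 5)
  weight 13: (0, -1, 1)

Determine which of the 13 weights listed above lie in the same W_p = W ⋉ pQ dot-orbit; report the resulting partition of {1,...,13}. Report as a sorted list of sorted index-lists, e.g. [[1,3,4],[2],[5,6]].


Dynkin diagram of C (from the 4 off-diagonal −1 entries): A_3.

λ_j+ρ reflected into Ā_7 (⟨·,θ^∨⟩≤7); 3-tuples as given:

  λ_1 → (5, 1, 1);  λ_2 → (0, 3, 0);  λ_3 → (0, 1, 5);  λ_4 → (1, 0, 2);  λ_5 → (0, 1, 5);  λ_6 → (0, 1, 5);  λ_7 → (5, 1, 1);  λ_8 → (0, 1, 5);  λ_9 → (0, 3, 0);  λ_10 → (1, 0, 2);  λ_11 → (5, 1, 1);  λ_12 → (0, 1, 5);  λ_13 → (1, 0, 2)

4 distinct reps among the 13 weights ⇒ 4 W_7-linkage classes:

[[1, 7, 11], [2, 9], [3, 5, 6, 8, 12], [4, 10, 13]]


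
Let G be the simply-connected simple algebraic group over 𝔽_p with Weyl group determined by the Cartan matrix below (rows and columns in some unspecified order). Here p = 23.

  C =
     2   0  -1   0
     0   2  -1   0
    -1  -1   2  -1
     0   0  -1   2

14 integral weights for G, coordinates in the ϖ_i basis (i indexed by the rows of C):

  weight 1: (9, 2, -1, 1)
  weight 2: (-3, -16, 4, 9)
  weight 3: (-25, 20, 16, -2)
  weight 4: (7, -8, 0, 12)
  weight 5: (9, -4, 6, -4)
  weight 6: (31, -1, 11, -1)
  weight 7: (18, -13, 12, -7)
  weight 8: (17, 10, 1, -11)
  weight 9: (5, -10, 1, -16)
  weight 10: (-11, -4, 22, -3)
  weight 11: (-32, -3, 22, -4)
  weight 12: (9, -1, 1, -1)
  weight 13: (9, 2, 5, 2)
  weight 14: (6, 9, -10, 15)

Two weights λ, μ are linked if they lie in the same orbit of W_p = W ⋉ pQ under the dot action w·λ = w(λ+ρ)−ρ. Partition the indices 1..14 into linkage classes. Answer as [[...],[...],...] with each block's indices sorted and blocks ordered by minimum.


Type D_4, rank 4, |W|=192; reorder rows/cols to standard.

W_23-reps of the 14 weights in Ā_23 (same 4-coord order as C):

  [1] (10, 3, 0, 2)
  [2] (10, 3, 0, 2)
  [3] (2, 1, 6, 7)
  [4] (2, 1, 6, 7)
  [5] (10, 3, 1, 3)
  [6] (10, 0, 2, 0)
  [7] (10, 3, 1, 3)
  [8] (10, 3, 0, 2)
  [9] (2, 1, 6, 7)
  [10] (10, 3, 0, 2)
  [11] (10, 3, 0, 2)
  [12] (10, 0, 2, 0)
  [13] (10, 3, 1, 3)
  [14] (2, 1, 6, 7)

4 distinct reps among the 14 weights ⇒ 4 W_23-linkage classes:

[[1, 2, 8, 10, 11], [3, 4, 9, 14], [5, 7, 13], [6, 12]]


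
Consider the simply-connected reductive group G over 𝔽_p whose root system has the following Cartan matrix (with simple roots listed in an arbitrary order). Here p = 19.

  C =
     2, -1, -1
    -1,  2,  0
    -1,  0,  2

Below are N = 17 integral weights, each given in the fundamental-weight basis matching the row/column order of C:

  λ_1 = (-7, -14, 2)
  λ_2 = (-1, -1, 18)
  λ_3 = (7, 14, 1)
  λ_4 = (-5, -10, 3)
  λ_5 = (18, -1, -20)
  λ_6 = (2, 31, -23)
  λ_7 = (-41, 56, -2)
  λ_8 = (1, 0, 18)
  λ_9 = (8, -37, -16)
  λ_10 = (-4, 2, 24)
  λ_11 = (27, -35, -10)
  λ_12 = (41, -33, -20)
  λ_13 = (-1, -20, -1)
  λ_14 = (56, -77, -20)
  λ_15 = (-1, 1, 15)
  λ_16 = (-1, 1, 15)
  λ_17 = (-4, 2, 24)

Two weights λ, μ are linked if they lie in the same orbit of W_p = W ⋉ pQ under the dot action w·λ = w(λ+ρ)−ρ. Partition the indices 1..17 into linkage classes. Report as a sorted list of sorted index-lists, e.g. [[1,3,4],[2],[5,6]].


Dynkin diagram of C (from the 4 off-diagonal −1 entries): A_3.

Ā_19 reps of the 17 weights (A_3, coords as presented):

  1: (3, 3, 13) · 2: (0, 0, 19) · 3: (4, 9, 4) · 4: (0, 4, 9) · 5: (0, 0, 19) · 6: (3, 3, 13) · 7: (0, 2, 16) · 8: (0, 2, 16) · 9: (4, 9, 4) · 10: (3, 3, 13) · 11: (0, 4, 9) · 12: (0, 4, 9) · 13: (0, 0, 19) · 14: (0, 0, 19) · 15: (0, 2, 16) · 16: (0, 2, 16) · 17: (3, 3, 13)

These 17 weights hit 5 W_19-dot-orbits; sizes (4, 4, 2, 3, 4):

[[1, 6, 10, 17], [2, 5, 13, 14], [3, 9], [4, 11, 12], [7, 8, 15, 16]]


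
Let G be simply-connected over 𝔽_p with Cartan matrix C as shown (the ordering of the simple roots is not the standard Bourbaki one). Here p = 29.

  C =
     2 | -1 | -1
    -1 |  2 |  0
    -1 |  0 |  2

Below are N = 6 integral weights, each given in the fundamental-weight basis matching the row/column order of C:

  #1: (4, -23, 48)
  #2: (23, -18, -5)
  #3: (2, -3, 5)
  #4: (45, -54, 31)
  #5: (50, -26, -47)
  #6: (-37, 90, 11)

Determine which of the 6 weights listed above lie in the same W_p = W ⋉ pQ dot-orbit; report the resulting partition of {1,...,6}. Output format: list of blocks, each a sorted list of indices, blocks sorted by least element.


Root system A_3: the 3×3 matrix C matches after relabeling.

λ_j+ρ reflected into Ā_29 (⟨·,θ^∨⟩≤29); 3-tuples as given:

  1: (3, 17, 4) · 2: (3, 17, 4) · 3: (1, 2, 6) · 4: (3, 17, 4) · 5: (3, 17, 4) · 6: (3, 17, 4)

Partition of {1..6} into 2 W_29-dot-orbits:

[[1, 2, 4, 5, 6], [3]]


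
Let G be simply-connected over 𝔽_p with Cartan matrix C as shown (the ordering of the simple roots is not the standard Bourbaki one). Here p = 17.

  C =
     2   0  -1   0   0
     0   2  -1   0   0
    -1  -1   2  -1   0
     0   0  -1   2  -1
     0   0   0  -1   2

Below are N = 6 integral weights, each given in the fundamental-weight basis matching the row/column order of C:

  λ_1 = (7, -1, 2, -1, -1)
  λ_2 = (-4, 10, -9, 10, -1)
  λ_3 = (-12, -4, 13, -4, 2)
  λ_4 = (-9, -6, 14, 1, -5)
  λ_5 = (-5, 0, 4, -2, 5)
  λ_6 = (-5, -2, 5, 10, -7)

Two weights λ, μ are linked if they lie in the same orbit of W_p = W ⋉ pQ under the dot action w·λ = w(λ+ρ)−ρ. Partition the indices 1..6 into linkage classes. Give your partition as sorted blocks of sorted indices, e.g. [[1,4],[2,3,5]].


Root system D_5: the 5×5 matrix C matches after relabeling.

Each λ_j+ρ reduced to Ā_17; 5-tuples below use C's row order:

  1: (8, 0, 3, 0, 0)
  2: (8, 0, 3, 0, 0)
  3: (8, 0, 3, 0, 0)
  4: (8, 5, 0, 0, 2)
  5: (4, 1, 0, 1, 5)
  6: (4, 1, 0, 1, 5)

The 6 indices split into 3 linkage classes (same alcove rep ⇔ same W_17-dot-orbit):

[[1, 2, 3], [4], [5, 6]]


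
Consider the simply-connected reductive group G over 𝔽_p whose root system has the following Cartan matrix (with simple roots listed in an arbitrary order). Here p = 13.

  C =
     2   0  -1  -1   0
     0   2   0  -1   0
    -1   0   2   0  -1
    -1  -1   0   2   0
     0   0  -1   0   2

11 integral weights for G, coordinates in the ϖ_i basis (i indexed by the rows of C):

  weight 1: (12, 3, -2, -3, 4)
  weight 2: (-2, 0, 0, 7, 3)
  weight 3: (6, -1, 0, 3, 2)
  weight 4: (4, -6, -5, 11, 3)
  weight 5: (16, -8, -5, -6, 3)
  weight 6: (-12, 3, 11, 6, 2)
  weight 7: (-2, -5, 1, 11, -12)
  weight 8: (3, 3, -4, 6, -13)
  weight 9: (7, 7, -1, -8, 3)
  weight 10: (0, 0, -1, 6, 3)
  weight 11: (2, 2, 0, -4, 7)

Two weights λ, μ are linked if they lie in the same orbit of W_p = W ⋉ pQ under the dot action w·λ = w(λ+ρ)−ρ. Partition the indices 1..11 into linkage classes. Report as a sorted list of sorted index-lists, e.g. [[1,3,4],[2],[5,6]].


A_5 Cartan matrix, 5 simple roots permuted; ρ=(1,1,1,1,1).

Each λ_j+ρ reduced to Ā_13; 5-tuples below use C's row order:

  λ_1+ρ ↦ (7, 2, 1, 2, 1)
  λ_2+ρ ↦ (1, 1, 0, 7, 4)
  λ_3+ρ ↦ (7, 2, 1, 2, 1)
  λ_4+ρ ↦ (1, 1, 0, 7, 4)
  λ_5+ρ ↦ (1, 1, 0, 7, 4)
  λ_6+ρ ↦ (7, 2, 1, 2, 1)
  λ_7+ρ ↦ (7, 2, 1, 2, 1)
  λ_8+ρ ↦ (7, 2, 1, 2, 1)
  λ_9+ρ ↦ (1, 1, 0, 7, 4)
  λ_10+ρ ↦ (1, 1, 0, 7, 4)
  λ_11+ρ ↦ (0, 0, 1, 3, 8)

Grouping the 11 weights by Ā_13-representative: 3 linkage classes.

[[1, 3, 6, 7, 8], [2, 4, 5, 9, 10], [11]]


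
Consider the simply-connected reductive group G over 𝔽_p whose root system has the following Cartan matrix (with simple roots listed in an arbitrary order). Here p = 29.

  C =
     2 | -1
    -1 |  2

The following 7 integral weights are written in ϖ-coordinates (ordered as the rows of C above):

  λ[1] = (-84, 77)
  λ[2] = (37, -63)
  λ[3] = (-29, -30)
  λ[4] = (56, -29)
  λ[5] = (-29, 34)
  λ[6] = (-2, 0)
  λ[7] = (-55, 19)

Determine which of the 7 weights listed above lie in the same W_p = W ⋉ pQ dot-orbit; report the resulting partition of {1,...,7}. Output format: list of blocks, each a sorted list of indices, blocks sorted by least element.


Type A_2, rank 2, |W|=6; reorder rows/cols to standard.

Folding the 7 weights λ_j+ρ into Ā_29 (reps in the given 2-coord order):

  λ_1 → (5, 4)
  λ_2 → (5, 4)
  λ_3 → (1, 0)
  λ_4 → (1, 0)
  λ_5 → (22, 1)
  λ_6 → (1, 0)
  λ_7 → (5, 4)

Linkage partition of the 7 weights (3 classes, p=29):

[[1, 2, 7], [3, 4, 6], [5]]


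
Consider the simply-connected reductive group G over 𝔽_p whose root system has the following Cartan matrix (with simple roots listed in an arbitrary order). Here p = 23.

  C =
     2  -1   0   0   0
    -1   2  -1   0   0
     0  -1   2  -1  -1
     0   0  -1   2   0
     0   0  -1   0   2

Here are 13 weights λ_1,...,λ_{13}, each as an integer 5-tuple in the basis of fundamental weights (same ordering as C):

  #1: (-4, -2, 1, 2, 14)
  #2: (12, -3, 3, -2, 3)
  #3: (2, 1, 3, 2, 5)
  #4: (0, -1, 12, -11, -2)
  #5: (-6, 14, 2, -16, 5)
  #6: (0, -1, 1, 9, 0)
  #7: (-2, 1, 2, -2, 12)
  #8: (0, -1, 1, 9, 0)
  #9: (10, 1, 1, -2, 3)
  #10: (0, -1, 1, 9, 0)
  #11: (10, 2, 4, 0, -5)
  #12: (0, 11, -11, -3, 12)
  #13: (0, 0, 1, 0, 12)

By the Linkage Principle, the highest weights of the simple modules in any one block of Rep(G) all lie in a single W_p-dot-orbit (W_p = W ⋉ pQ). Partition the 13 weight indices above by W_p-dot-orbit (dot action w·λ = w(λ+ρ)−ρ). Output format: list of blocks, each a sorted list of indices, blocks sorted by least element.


D_5 Cartan matrix, 5 simple roots permuted; ρ=(1,1,1,1,1).

Each λ_j+ρ reduced to Ā_23; 5-tuples below use C's row order:

    λ_1+ρ ↦ (1, 1, 2, 1, 13)
    λ_2+ρ ↦ (11, 2, 1, 1, 4)
    λ_3+ρ ↦ (3, 1, 4, 3, 6)
    λ_4+ρ ↦ (1, 0, 2, 10, 1)
    λ_5+ρ ↦ (3, 1, 4, 3, 6)
    λ_6+ρ ↦ (1, 0, 2, 10, 1)
    λ_7+ρ ↦ (1, 1, 2, 1, 13)
    λ_8+ρ ↦ (1, 0, 2, 10, 1)
    λ_9+ρ ↦ (11, 2, 1, 1, 4)
    λ_10+ρ ↦ (1, 0, 2, 10, 1)
    λ_11+ρ ↦ (11, 2, 1, 1, 4)
    λ_12+ρ ↦ (1, 0, 2, 10, 1)
    λ_13+ρ ↦ (1, 1, 2, 1, 13)

The 13 indices split into 4 linkage classes (same alcove rep ⇔ same W_23-dot-orbit):

[[1, 7, 13], [2, 9, 11], [3, 5], [4, 6, 8, 10, 12]]


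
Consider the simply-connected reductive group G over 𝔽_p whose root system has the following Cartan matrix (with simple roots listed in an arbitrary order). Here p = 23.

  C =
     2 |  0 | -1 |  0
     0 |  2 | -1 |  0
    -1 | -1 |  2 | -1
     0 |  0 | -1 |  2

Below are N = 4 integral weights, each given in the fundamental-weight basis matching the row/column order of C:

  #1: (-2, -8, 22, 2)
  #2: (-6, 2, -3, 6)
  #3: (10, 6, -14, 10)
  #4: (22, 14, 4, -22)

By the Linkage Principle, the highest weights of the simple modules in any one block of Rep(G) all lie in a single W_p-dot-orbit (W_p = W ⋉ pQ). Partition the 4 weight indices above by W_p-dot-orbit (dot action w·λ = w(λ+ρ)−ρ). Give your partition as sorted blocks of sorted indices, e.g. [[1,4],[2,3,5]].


C ↔ D_4 under row/col permutation; |W(D_4)| = 192.

Ā_23 reps of the 4 weights (D_4, coords as presented):

    [1] (2, 4, 1, 0)
    [2] (2, 4, 1, 0)
    [3] (2, 6, 3, 2)
    [4] (2, 4, 1, 0)

The 4 indices split into 2 linkage classes (same alcove rep ⇔ same W_23-dot-orbit):

[[1, 2, 4], [3]]


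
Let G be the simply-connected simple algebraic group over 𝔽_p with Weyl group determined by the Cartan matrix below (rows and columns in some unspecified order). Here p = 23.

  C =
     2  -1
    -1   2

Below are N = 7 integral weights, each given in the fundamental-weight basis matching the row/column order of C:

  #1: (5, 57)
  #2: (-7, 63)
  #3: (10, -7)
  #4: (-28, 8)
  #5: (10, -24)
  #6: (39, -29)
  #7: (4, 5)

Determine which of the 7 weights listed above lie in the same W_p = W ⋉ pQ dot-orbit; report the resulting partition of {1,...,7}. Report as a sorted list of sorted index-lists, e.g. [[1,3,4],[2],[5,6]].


C ↔ A_2 under row/col permutation; |W(A_2)| = 6.

W_23-reps of the 7 weights in Ā_23 (same 2-coord order as C):

  λ_1+ρ ↦ (5, 6);  λ_2+ρ ↦ (5, 6);  λ_3+ρ ↦ (5, 6);  λ_4+ρ ↦ (5, 14);  λ_5+ρ ↦ (12, 11);  λ_6+ρ ↦ (5, 6);  λ_7+ρ ↦ (5, 6)

The 7 indices split into 3 linkage classes (same alcove rep ⇔ same W_23-dot-orbit):

[[1, 2, 3, 6, 7], [4], [5]]


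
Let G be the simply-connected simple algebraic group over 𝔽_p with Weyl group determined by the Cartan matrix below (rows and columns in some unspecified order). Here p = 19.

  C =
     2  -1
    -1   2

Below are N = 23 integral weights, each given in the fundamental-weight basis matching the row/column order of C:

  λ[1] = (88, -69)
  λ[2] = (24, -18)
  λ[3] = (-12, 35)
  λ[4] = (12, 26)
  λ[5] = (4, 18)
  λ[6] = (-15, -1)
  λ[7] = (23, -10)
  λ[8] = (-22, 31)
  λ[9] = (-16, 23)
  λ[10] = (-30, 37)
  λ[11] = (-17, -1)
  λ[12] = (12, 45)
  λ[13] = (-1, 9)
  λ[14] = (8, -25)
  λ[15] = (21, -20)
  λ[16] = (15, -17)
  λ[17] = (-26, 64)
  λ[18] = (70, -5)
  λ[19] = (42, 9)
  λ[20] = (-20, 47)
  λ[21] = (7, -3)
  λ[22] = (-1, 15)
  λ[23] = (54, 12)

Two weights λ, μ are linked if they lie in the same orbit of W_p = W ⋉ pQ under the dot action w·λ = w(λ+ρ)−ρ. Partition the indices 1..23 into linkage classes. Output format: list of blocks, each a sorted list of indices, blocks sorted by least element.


Root system A_2: the 2×2 matrix C matches after relabeling.

λ_j+ρ reflected into Ā_19 (⟨·,θ^∨⟩≤19); 2-tuples as given:

  1: (6, 2) · 2: (2, 11) · 3: (6, 2) · 4: (6, 2) · 5: (0, 14) · 6: (0, 14) · 7: (10, 4) · 8: (6, 2) · 9: (10, 4) · 10: (0, 10) · 11: (0, 16) · 12: (2, 11) · 13: (0, 10) · 14: (10, 4) · 15: (0, 16) · 16: (0, 16) · 17: (2, 11) · 18: (10, 4) · 19: (10, 4) · 20: (0, 10) · 21: (6, 2) · 22: (0, 16) · 23: (2, 11)

6 distinct reps among the 23 weights ⇒ 6 W_19-linkage classes:

[[1, 3, 4, 8, 21], [2, 12, 17, 23], [5, 6], [7, 9, 14, 18, 19], [10, 13, 20], [11, 15, 16, 22]]


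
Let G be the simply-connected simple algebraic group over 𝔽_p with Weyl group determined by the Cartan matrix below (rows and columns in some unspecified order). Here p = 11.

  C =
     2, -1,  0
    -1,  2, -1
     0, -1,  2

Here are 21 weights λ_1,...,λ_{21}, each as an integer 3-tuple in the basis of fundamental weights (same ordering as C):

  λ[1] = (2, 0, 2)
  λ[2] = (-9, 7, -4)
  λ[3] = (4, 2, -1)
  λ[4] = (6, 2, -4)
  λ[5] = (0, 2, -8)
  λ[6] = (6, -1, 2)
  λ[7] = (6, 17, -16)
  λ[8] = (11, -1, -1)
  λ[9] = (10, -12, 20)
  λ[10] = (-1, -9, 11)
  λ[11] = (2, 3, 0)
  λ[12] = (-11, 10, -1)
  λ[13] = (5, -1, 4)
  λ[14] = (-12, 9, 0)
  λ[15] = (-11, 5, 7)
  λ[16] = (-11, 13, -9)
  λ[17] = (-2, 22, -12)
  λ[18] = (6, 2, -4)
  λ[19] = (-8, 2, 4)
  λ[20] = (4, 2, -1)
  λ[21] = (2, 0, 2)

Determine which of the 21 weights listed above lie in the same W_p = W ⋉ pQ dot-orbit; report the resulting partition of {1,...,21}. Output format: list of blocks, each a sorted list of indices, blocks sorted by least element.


Root system A_3: the 3×3 matrix C matches after relabeling.

λ_j+ρ reflected into Ā_11 (⟨·,θ^∨⟩≤11); 3-tuples as given:

  [1] (3, 1, 3);  [2] (5, 3, 0);  [3] (5, 3, 0);  [4] (7, 0, 3);  [5] (3, 1, 3);  [6] (7, 0, 3);  [7] (3, 1, 3);  [8] (10, 1, 0);  [9] (10, 1, 0);  [10] (7, 0, 3);  [11] (3, 4, 1);  [12] (10, 1, 0);  [13] (6, 0, 5);  [14] (10, 1, 0);  [15] (3, 4, 1);  [16] (3, 4, 1);  [17] (10, 1, 0);  [18] (7, 0, 3);  [19] (3, 4, 1);  [20] (5, 3, 0);  [21] (3, 1, 3)

Linkage partition of the 21 weights (6 classes, p=11):

[[1, 5, 7, 21], [2, 3, 20], [4, 6, 10, 18], [8, 9, 12, 14, 17], [11, 15, 16, 19], [13]]


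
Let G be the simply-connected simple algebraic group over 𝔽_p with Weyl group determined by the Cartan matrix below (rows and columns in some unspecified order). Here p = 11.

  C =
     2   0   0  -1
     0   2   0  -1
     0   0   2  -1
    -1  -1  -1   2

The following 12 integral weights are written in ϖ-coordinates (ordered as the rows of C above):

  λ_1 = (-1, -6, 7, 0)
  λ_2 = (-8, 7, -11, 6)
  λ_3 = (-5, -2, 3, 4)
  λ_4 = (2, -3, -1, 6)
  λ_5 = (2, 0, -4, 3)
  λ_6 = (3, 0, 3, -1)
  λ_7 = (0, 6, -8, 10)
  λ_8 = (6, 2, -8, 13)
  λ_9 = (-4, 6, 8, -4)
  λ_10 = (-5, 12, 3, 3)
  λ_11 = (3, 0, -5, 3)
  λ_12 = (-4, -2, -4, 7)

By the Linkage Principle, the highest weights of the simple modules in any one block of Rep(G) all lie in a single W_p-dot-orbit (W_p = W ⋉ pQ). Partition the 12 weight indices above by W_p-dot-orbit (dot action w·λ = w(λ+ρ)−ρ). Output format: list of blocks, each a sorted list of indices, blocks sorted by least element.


Type D_4, rank 4, |W|=192; reorder rows/cols to standard.

λ_j+ρ reflected into Ā_11 (⟨·,θ^∨⟩≤11); 4-tuples as given:

  [1] (4, 1, 4, 0) · [2] (3, 2, 0, 1) · [3] (4, 1, 4, 0) · [4] (3, 2, 0, 1) · [5] (3, 1, 3, 1) · [6] (4, 1, 4, 0) · [7] (6, 0, 0, 1) · [8] (3, 1, 3, 1) · [9] (3, 1, 3, 1) · [10] (4, 1, 4, 0) · [11] (4, 1, 4, 0) · [12] (3, 1, 3, 1)

These 12 weights hit 4 W_11-dot-orbits; sizes (5, 2, 4, 1):

[[1, 3, 6, 10, 11], [2, 4], [5, 8, 9, 12], [7]]


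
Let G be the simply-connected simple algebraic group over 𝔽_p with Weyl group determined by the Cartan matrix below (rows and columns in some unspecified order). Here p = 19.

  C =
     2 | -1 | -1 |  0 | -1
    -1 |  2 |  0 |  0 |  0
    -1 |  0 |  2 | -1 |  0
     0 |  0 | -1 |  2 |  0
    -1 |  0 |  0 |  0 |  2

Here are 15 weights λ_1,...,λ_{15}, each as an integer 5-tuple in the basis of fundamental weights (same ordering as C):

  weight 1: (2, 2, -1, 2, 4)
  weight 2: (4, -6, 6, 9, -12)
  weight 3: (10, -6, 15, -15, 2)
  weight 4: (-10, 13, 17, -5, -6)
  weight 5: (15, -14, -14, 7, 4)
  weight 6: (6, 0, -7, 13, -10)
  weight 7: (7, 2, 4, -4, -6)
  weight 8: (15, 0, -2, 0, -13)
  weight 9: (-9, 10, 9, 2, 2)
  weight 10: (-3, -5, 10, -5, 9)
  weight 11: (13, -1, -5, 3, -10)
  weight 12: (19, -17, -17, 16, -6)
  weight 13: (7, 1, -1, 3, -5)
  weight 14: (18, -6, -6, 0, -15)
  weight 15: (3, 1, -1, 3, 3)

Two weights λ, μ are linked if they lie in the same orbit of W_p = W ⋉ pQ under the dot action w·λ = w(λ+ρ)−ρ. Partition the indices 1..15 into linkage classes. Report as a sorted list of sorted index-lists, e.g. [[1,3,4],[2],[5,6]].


Dynkin diagram of C (from the 8 off-diagonal −1 entries): D_5.

Ā_19 reps of the 15 weights (D_5, coords as presented):

  λ_1+ρ ↦ (3, 3, 0, 3, 5) · λ_2+ρ ↦ (1, 6, 1, 6, 0) · λ_3+ρ ↦ (3, 3, 0, 3, 5) · λ_4+ρ ↦ (1, 0, 4, 0, 9) · λ_5+ρ ↦ (3, 3, 0, 3, 5) · λ_6+ρ ↦ (1, 6, 1, 6, 0) · λ_7+ρ ↦ (3, 3, 0, 3, 5) · λ_8+ρ ↦ (2, 1, 0, 1, 12) · λ_9+ρ ↦ (3, 3, 0, 3, 5) · λ_10+ρ ↦ (4, 2, 0, 4, 4) · λ_11+ρ ↦ (1, 0, 4, 0, 9) · λ_12+ρ ↦ (2, 1, 0, 1, 12) · λ_13+ρ ↦ (4, 2, 0, 4, 4) · λ_14+ρ ↦ (1, 0, 4, 0, 9) · λ_15+ρ ↦ (4, 2, 0, 4, 4)

Linkage partition of the 15 weights (5 classes, p=19):

[[1, 3, 5, 7, 9], [2, 6], [4, 11, 14], [8, 12], [10, 13, 15]]


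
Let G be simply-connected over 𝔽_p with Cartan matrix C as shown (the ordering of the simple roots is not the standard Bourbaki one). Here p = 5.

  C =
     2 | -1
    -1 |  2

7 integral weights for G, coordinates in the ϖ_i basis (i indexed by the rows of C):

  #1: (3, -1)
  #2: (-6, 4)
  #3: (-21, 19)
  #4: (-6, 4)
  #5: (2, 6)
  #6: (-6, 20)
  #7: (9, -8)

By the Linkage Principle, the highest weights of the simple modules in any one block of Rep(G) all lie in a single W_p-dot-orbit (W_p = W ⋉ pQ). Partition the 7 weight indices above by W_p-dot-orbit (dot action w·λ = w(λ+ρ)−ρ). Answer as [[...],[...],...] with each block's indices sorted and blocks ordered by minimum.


Cartan matrix: type A_2 (|W|=6); un-permuting the 2 rows.

W_5-reps of the 7 weights in Ā_5 (same 2-coord order as C):

    1: (4, 0)
    2: (5, 0)
    3: (5, 0)
    4: (5, 0)
    5: (2, 0)
    6: (4, 0)
    7: (2, 0)

Linkage partition of the 7 weights (3 classes, p=5):

[[1, 6], [2, 3, 4], [5, 7]]


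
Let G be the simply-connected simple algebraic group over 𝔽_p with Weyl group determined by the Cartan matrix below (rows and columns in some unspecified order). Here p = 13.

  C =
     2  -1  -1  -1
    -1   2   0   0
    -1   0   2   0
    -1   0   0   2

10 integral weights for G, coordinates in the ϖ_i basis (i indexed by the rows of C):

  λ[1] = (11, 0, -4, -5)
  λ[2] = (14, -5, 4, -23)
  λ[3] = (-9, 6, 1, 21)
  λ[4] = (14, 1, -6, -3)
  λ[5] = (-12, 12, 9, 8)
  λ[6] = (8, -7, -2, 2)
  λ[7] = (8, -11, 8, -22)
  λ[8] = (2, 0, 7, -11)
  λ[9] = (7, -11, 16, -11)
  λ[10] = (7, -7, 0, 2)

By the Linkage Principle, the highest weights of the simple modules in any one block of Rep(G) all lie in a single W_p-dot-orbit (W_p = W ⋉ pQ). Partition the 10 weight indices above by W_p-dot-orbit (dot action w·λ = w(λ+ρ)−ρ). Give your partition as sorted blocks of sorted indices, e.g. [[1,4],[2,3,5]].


C ↔ D_4 under row/col permutation; |W(D_4)| = 192.

W_13-reps of the 10 weights in Ā_13 (same 4-coord order as C):

  [1] (0, 1, 3, 4);  [2] (2, 2, 3, 2);  [3] (1, 6, 1, 3);  [4] (0, 2, 1, 2);  [5] (0, 2, 1, 2);  [6] (1, 6, 1, 3);  [7] (3, 0, 1, 5);  [8] (1, 6, 1, 3);  [9] (0, 2, 1, 2);  [10] (1, 6, 1, 3)

Linkage partition of the 10 weights (5 classes, p=13):

[[1], [2], [3, 6, 8, 10], [4, 5, 9], [7]]


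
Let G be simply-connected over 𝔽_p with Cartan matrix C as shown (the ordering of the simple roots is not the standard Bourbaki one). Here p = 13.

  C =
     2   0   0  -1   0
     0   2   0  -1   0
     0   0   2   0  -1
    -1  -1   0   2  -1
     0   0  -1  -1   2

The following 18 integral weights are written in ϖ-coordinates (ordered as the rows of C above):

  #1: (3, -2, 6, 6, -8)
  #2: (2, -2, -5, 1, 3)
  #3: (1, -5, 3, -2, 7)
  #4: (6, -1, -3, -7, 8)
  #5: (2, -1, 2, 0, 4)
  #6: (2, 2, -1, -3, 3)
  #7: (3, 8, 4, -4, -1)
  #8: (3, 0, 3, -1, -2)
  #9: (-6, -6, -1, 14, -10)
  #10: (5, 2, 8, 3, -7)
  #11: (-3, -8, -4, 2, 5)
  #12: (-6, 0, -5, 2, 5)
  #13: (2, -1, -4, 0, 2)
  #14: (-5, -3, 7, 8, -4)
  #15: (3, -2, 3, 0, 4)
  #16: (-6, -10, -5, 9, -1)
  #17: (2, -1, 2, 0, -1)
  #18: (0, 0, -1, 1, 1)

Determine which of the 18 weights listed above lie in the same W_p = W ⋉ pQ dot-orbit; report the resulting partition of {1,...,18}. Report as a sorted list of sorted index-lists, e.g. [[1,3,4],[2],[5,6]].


Dynkin diagram of C (from the 8 off-diagonal −1 entries): D_5.

Each λ_j+ρ reduced to Ā_13; 5-tuples below use C's row order:

  λ_1 → (3, 0, 0, 1, 2) · λ_2 → (3, 1, 4, 1, 0) · λ_3 → (3, 1, 4, 1, 0) · λ_4 → (1, 6, 2, 0, 1) · λ_5 → (3, 0, 3, 1, 0) · λ_6 → (1, 1, 0, 2, 2) · λ_7 → (1, 6, 2, 0, 1) · λ_8 → (3, 0, 3, 1, 0) · λ_9 → (1, 1, 5, 0, 2) · λ_10 → (3, 0, 0, 1, 2) · λ_11 → (3, 0, 0, 1, 2) · λ_12 → (3, 1, 4, 1, 0) · λ_13 → (3, 0, 3, 1, 0) · λ_14 → (3, 1, 4, 1, 0) · λ_15 → (3, 0, 3, 1, 0) · λ_16 → (3, 1, 4, 1, 0) · λ_17 → (3, 0, 3, 1, 0) · λ_18 → (1, 1, 0, 2, 2)

The 18 indices split into 6 linkage classes (same alcove rep ⇔ same W_13-dot-orbit):

[[1, 10, 11], [2, 3, 12, 14, 16], [4, 7], [5, 8, 13, 15, 17], [6, 18], [9]]
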